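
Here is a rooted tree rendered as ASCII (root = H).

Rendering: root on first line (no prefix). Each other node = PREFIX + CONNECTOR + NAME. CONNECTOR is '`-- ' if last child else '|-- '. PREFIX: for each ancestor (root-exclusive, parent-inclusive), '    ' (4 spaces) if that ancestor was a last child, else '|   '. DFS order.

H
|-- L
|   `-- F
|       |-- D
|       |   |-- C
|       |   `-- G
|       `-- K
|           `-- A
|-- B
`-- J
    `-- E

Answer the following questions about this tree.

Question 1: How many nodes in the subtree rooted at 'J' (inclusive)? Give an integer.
Subtree rooted at J contains: E, J
Count = 2

Answer: 2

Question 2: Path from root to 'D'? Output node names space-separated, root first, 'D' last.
Answer: H L F D

Derivation:
Walk down from root: H -> L -> F -> D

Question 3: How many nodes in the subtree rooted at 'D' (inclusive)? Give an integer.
Subtree rooted at D contains: C, D, G
Count = 3

Answer: 3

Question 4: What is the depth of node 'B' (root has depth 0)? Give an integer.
Answer: 1

Derivation:
Path from root to B: H -> B
Depth = number of edges = 1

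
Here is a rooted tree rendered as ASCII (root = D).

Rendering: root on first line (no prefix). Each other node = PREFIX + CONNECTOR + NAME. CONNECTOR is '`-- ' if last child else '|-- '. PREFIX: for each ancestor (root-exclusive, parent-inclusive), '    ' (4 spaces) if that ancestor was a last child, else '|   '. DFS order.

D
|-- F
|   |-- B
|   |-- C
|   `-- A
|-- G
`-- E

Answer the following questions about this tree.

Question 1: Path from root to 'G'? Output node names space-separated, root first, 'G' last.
Answer: D G

Derivation:
Walk down from root: D -> G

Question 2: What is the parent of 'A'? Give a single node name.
Answer: F

Derivation:
Scan adjacency: A appears as child of F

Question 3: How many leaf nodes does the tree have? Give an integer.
Answer: 5

Derivation:
Leaves (nodes with no children): A, B, C, E, G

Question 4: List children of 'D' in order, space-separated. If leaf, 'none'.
Answer: F G E

Derivation:
Node D's children (from adjacency): F, G, E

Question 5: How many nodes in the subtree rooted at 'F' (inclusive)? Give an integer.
Subtree rooted at F contains: A, B, C, F
Count = 4

Answer: 4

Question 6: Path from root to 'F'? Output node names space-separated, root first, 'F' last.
Answer: D F

Derivation:
Walk down from root: D -> F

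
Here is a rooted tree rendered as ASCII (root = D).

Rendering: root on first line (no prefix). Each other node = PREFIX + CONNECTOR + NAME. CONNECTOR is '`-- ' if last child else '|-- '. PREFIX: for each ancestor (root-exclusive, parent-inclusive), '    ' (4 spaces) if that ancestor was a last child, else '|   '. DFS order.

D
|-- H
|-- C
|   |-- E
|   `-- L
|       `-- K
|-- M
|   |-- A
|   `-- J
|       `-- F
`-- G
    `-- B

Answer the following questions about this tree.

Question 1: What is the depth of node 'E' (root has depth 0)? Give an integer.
Path from root to E: D -> C -> E
Depth = number of edges = 2

Answer: 2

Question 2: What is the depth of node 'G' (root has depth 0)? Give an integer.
Answer: 1

Derivation:
Path from root to G: D -> G
Depth = number of edges = 1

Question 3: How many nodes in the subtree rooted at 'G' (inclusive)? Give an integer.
Subtree rooted at G contains: B, G
Count = 2

Answer: 2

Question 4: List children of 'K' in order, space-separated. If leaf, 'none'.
Answer: none

Derivation:
Node K's children (from adjacency): (leaf)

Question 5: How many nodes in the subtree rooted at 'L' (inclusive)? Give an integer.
Answer: 2

Derivation:
Subtree rooted at L contains: K, L
Count = 2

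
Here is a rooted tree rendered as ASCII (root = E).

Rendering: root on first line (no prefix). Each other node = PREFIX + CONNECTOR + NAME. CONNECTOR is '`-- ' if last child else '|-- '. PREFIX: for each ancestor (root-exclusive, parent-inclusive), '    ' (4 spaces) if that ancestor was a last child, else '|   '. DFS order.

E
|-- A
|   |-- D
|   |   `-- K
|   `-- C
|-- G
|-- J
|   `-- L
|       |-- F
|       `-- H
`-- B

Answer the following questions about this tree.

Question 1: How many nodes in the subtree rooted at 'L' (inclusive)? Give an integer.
Subtree rooted at L contains: F, H, L
Count = 3

Answer: 3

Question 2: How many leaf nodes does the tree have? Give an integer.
Leaves (nodes with no children): B, C, F, G, H, K

Answer: 6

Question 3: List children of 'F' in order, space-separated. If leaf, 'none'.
Answer: none

Derivation:
Node F's children (from adjacency): (leaf)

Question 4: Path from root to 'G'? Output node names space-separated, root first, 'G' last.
Answer: E G

Derivation:
Walk down from root: E -> G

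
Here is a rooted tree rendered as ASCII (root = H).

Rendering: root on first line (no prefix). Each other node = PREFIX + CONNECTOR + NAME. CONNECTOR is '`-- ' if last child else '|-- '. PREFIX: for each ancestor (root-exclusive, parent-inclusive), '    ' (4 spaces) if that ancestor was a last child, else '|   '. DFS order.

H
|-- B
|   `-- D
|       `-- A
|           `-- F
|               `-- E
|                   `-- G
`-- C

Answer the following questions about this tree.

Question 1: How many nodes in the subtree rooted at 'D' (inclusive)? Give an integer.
Answer: 5

Derivation:
Subtree rooted at D contains: A, D, E, F, G
Count = 5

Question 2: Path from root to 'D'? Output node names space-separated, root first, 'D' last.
Walk down from root: H -> B -> D

Answer: H B D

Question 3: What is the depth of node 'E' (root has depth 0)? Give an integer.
Answer: 5

Derivation:
Path from root to E: H -> B -> D -> A -> F -> E
Depth = number of edges = 5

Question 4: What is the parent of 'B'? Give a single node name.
Scan adjacency: B appears as child of H

Answer: H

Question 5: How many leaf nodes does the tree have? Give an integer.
Answer: 2

Derivation:
Leaves (nodes with no children): C, G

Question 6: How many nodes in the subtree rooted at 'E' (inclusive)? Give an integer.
Subtree rooted at E contains: E, G
Count = 2

Answer: 2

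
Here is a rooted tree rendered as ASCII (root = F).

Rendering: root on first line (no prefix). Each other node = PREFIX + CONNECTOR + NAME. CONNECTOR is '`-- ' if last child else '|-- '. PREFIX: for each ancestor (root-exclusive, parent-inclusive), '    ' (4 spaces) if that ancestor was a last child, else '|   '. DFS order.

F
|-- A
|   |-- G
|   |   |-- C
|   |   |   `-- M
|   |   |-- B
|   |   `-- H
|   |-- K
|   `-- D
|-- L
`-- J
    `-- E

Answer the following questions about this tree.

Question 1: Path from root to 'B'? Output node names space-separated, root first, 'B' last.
Answer: F A G B

Derivation:
Walk down from root: F -> A -> G -> B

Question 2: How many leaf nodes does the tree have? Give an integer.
Leaves (nodes with no children): B, D, E, H, K, L, M

Answer: 7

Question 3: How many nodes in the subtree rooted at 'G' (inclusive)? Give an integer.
Subtree rooted at G contains: B, C, G, H, M
Count = 5

Answer: 5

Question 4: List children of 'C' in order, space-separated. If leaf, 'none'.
Answer: M

Derivation:
Node C's children (from adjacency): M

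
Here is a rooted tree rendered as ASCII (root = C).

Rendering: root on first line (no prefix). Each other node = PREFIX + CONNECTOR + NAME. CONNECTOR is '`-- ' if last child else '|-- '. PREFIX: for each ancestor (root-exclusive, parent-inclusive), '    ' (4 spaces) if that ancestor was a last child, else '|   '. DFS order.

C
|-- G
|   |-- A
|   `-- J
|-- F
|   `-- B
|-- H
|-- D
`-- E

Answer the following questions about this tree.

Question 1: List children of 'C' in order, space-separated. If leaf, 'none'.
Answer: G F H D E

Derivation:
Node C's children (from adjacency): G, F, H, D, E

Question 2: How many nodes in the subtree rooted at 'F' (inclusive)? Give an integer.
Answer: 2

Derivation:
Subtree rooted at F contains: B, F
Count = 2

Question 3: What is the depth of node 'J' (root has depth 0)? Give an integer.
Path from root to J: C -> G -> J
Depth = number of edges = 2

Answer: 2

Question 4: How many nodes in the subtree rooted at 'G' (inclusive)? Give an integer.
Answer: 3

Derivation:
Subtree rooted at G contains: A, G, J
Count = 3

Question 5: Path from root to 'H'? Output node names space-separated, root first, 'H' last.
Walk down from root: C -> H

Answer: C H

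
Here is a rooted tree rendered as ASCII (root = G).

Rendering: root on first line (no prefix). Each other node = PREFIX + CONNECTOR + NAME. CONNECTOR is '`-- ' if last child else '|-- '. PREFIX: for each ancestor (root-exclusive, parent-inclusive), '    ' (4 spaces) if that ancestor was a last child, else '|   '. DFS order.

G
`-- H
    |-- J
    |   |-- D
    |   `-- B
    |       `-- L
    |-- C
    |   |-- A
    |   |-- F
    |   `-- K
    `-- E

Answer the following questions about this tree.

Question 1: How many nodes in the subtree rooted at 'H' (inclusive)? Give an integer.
Answer: 10

Derivation:
Subtree rooted at H contains: A, B, C, D, E, F, H, J, K, L
Count = 10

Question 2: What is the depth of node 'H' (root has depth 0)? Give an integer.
Answer: 1

Derivation:
Path from root to H: G -> H
Depth = number of edges = 1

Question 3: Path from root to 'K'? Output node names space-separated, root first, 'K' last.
Walk down from root: G -> H -> C -> K

Answer: G H C K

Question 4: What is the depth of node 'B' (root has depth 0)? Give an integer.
Path from root to B: G -> H -> J -> B
Depth = number of edges = 3

Answer: 3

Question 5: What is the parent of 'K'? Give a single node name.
Answer: C

Derivation:
Scan adjacency: K appears as child of C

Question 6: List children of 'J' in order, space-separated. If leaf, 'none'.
Answer: D B

Derivation:
Node J's children (from adjacency): D, B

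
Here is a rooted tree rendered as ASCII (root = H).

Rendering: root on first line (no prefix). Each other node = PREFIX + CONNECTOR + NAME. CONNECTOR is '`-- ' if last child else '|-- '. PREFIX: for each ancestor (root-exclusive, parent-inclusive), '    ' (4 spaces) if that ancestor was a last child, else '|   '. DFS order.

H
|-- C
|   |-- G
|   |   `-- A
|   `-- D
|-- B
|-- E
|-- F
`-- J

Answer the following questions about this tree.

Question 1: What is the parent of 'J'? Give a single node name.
Answer: H

Derivation:
Scan adjacency: J appears as child of H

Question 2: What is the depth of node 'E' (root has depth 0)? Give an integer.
Path from root to E: H -> E
Depth = number of edges = 1

Answer: 1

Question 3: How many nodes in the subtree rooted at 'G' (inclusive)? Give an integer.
Answer: 2

Derivation:
Subtree rooted at G contains: A, G
Count = 2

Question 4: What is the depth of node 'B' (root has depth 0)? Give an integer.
Answer: 1

Derivation:
Path from root to B: H -> B
Depth = number of edges = 1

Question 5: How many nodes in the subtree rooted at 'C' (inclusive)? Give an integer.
Subtree rooted at C contains: A, C, D, G
Count = 4

Answer: 4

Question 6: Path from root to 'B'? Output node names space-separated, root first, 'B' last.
Walk down from root: H -> B

Answer: H B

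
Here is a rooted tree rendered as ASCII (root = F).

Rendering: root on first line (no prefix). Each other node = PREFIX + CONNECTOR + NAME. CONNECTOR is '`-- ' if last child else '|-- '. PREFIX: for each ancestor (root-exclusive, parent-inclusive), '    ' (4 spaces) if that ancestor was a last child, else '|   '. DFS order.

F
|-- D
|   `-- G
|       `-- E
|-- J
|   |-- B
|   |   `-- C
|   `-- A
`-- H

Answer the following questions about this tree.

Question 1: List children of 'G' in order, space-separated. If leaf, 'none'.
Answer: E

Derivation:
Node G's children (from adjacency): E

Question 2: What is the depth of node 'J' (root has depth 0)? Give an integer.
Answer: 1

Derivation:
Path from root to J: F -> J
Depth = number of edges = 1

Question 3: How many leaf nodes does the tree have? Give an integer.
Leaves (nodes with no children): A, C, E, H

Answer: 4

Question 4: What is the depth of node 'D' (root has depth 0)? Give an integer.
Answer: 1

Derivation:
Path from root to D: F -> D
Depth = number of edges = 1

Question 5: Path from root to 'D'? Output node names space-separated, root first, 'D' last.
Walk down from root: F -> D

Answer: F D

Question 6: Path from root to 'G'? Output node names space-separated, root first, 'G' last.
Answer: F D G

Derivation:
Walk down from root: F -> D -> G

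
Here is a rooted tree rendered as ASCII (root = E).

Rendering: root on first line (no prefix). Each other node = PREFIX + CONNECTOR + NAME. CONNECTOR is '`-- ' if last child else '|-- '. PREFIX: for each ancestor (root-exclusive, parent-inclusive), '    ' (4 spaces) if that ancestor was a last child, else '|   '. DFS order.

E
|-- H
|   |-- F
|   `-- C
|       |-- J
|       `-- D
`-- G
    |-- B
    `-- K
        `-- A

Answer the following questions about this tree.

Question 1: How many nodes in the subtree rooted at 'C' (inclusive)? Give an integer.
Answer: 3

Derivation:
Subtree rooted at C contains: C, D, J
Count = 3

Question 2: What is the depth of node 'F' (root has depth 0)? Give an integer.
Path from root to F: E -> H -> F
Depth = number of edges = 2

Answer: 2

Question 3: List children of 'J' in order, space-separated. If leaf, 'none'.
Answer: none

Derivation:
Node J's children (from adjacency): (leaf)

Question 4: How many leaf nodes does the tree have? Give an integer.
Leaves (nodes with no children): A, B, D, F, J

Answer: 5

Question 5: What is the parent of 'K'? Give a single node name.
Scan adjacency: K appears as child of G

Answer: G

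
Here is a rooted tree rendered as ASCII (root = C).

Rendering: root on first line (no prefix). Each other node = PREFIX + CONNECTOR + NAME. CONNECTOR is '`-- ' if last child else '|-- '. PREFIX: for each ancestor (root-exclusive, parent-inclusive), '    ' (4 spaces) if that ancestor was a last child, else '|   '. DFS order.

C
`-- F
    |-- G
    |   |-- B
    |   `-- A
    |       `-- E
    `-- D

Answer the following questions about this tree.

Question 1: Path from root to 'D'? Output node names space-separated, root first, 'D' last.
Answer: C F D

Derivation:
Walk down from root: C -> F -> D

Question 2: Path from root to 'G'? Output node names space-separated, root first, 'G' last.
Walk down from root: C -> F -> G

Answer: C F G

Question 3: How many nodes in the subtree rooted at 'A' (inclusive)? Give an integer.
Subtree rooted at A contains: A, E
Count = 2

Answer: 2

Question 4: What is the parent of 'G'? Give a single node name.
Answer: F

Derivation:
Scan adjacency: G appears as child of F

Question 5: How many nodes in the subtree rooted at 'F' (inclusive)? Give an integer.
Subtree rooted at F contains: A, B, D, E, F, G
Count = 6

Answer: 6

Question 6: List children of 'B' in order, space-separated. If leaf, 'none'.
Answer: none

Derivation:
Node B's children (from adjacency): (leaf)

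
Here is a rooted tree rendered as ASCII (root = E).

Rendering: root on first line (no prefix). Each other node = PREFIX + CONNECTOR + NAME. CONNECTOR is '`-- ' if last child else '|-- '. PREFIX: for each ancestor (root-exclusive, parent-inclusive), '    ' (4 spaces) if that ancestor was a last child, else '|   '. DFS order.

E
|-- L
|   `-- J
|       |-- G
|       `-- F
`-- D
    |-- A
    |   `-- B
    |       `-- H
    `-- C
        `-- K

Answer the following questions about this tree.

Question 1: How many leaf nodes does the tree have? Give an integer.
Answer: 4

Derivation:
Leaves (nodes with no children): F, G, H, K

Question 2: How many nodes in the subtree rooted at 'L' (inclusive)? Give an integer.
Subtree rooted at L contains: F, G, J, L
Count = 4

Answer: 4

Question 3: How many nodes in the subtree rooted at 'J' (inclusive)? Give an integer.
Answer: 3

Derivation:
Subtree rooted at J contains: F, G, J
Count = 3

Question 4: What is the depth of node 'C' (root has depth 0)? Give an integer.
Answer: 2

Derivation:
Path from root to C: E -> D -> C
Depth = number of edges = 2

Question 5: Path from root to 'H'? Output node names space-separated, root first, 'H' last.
Answer: E D A B H

Derivation:
Walk down from root: E -> D -> A -> B -> H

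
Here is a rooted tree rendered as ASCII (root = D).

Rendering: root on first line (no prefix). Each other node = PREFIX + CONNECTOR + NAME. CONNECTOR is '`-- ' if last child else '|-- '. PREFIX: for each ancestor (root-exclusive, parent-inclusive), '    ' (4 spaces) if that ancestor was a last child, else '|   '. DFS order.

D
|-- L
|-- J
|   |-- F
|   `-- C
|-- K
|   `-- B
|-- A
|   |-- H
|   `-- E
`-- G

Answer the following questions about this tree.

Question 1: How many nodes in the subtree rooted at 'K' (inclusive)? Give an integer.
Answer: 2

Derivation:
Subtree rooted at K contains: B, K
Count = 2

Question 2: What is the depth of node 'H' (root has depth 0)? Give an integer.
Answer: 2

Derivation:
Path from root to H: D -> A -> H
Depth = number of edges = 2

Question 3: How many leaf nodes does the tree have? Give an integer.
Leaves (nodes with no children): B, C, E, F, G, H, L

Answer: 7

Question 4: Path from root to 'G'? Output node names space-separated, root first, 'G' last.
Answer: D G

Derivation:
Walk down from root: D -> G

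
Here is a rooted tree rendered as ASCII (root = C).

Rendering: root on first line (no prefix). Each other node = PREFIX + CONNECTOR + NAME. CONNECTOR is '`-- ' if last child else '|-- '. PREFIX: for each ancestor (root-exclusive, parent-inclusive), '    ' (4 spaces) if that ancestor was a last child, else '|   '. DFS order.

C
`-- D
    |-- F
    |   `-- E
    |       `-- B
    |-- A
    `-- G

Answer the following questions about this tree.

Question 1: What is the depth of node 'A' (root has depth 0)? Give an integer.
Answer: 2

Derivation:
Path from root to A: C -> D -> A
Depth = number of edges = 2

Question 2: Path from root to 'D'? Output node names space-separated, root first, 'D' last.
Walk down from root: C -> D

Answer: C D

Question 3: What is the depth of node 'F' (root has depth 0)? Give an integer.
Path from root to F: C -> D -> F
Depth = number of edges = 2

Answer: 2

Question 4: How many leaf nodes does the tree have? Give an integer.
Leaves (nodes with no children): A, B, G

Answer: 3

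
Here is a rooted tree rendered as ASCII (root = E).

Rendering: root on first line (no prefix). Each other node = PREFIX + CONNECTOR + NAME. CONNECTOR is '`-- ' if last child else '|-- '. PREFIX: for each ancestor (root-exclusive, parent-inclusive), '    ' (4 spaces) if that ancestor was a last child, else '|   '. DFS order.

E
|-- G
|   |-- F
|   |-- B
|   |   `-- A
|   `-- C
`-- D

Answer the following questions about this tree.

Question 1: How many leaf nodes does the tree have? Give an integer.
Leaves (nodes with no children): A, C, D, F

Answer: 4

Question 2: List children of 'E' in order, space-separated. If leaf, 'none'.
Answer: G D

Derivation:
Node E's children (from adjacency): G, D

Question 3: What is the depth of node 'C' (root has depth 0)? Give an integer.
Answer: 2

Derivation:
Path from root to C: E -> G -> C
Depth = number of edges = 2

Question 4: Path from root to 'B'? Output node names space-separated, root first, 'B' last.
Answer: E G B

Derivation:
Walk down from root: E -> G -> B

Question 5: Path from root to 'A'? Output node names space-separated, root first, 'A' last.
Walk down from root: E -> G -> B -> A

Answer: E G B A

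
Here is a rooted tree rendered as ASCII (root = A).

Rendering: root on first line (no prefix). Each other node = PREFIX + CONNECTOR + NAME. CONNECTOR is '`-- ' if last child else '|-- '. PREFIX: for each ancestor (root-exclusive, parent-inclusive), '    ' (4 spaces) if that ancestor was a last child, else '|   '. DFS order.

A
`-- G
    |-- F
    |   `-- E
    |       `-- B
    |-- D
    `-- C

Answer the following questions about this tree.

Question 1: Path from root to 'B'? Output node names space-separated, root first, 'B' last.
Answer: A G F E B

Derivation:
Walk down from root: A -> G -> F -> E -> B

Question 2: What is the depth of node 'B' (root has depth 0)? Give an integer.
Answer: 4

Derivation:
Path from root to B: A -> G -> F -> E -> B
Depth = number of edges = 4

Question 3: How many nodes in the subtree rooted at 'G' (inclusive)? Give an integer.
Subtree rooted at G contains: B, C, D, E, F, G
Count = 6

Answer: 6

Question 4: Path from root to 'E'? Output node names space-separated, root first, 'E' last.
Answer: A G F E

Derivation:
Walk down from root: A -> G -> F -> E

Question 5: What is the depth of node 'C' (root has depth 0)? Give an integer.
Answer: 2

Derivation:
Path from root to C: A -> G -> C
Depth = number of edges = 2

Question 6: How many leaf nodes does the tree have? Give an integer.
Leaves (nodes with no children): B, C, D

Answer: 3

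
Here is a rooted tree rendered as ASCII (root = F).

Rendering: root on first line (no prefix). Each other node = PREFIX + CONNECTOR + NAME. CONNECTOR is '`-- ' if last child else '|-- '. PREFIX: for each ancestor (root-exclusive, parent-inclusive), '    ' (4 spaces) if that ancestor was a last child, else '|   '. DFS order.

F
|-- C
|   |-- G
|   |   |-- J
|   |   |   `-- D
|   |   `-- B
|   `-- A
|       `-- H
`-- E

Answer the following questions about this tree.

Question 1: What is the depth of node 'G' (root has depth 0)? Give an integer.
Path from root to G: F -> C -> G
Depth = number of edges = 2

Answer: 2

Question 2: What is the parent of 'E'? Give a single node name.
Scan adjacency: E appears as child of F

Answer: F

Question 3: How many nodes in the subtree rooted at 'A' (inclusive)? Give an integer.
Subtree rooted at A contains: A, H
Count = 2

Answer: 2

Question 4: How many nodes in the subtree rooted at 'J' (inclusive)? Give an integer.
Subtree rooted at J contains: D, J
Count = 2

Answer: 2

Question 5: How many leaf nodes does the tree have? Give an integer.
Answer: 4

Derivation:
Leaves (nodes with no children): B, D, E, H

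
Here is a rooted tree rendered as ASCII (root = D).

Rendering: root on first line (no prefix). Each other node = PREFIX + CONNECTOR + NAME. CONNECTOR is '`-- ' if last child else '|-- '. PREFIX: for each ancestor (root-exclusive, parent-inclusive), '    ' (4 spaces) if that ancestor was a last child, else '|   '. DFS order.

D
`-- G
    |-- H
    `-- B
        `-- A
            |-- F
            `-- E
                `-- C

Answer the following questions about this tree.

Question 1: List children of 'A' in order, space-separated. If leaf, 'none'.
Node A's children (from adjacency): F, E

Answer: F E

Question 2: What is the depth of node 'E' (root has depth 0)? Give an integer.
Answer: 4

Derivation:
Path from root to E: D -> G -> B -> A -> E
Depth = number of edges = 4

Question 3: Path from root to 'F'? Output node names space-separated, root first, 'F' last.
Walk down from root: D -> G -> B -> A -> F

Answer: D G B A F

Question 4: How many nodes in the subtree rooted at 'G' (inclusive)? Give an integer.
Answer: 7

Derivation:
Subtree rooted at G contains: A, B, C, E, F, G, H
Count = 7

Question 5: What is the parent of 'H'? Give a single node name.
Scan adjacency: H appears as child of G

Answer: G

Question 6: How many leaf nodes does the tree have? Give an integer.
Leaves (nodes with no children): C, F, H

Answer: 3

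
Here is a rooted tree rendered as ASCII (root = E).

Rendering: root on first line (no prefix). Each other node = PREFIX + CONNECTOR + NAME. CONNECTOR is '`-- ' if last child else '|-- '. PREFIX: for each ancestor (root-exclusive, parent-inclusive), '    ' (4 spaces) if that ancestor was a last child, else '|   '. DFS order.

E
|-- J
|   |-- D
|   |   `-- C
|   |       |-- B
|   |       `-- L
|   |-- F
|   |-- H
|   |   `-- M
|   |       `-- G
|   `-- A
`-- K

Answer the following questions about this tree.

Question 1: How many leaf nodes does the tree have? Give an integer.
Answer: 6

Derivation:
Leaves (nodes with no children): A, B, F, G, K, L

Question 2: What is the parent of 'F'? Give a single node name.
Scan adjacency: F appears as child of J

Answer: J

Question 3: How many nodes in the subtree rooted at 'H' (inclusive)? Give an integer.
Subtree rooted at H contains: G, H, M
Count = 3

Answer: 3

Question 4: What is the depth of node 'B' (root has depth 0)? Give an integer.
Answer: 4

Derivation:
Path from root to B: E -> J -> D -> C -> B
Depth = number of edges = 4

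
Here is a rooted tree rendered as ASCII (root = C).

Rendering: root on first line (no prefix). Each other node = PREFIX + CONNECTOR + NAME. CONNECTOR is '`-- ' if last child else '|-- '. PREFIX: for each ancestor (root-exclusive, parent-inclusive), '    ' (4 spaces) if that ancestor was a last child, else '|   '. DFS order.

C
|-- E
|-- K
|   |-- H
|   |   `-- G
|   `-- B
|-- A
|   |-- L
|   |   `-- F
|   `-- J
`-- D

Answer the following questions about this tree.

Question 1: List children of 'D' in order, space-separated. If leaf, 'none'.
Node D's children (from adjacency): (leaf)

Answer: none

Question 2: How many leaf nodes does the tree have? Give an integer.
Answer: 6

Derivation:
Leaves (nodes with no children): B, D, E, F, G, J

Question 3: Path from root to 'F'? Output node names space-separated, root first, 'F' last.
Answer: C A L F

Derivation:
Walk down from root: C -> A -> L -> F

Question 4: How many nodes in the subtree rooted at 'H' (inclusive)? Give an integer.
Answer: 2

Derivation:
Subtree rooted at H contains: G, H
Count = 2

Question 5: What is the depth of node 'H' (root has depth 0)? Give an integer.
Path from root to H: C -> K -> H
Depth = number of edges = 2

Answer: 2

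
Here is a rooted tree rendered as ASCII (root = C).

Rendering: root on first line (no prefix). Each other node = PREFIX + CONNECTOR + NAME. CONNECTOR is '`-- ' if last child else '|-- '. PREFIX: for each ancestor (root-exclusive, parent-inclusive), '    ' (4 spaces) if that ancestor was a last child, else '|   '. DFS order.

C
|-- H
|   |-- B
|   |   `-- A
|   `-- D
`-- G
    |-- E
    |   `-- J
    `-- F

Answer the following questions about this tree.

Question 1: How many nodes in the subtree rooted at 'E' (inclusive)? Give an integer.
Subtree rooted at E contains: E, J
Count = 2

Answer: 2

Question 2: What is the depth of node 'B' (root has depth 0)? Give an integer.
Answer: 2

Derivation:
Path from root to B: C -> H -> B
Depth = number of edges = 2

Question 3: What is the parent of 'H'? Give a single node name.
Scan adjacency: H appears as child of C

Answer: C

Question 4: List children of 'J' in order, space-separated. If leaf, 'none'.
Answer: none

Derivation:
Node J's children (from adjacency): (leaf)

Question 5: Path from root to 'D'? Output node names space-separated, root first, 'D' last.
Answer: C H D

Derivation:
Walk down from root: C -> H -> D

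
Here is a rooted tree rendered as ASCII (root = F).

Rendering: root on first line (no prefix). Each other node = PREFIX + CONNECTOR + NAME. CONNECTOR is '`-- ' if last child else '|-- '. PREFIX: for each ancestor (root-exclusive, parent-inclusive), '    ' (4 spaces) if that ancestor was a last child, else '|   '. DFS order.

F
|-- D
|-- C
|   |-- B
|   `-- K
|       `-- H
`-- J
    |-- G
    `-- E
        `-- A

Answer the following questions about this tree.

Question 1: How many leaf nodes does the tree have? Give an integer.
Answer: 5

Derivation:
Leaves (nodes with no children): A, B, D, G, H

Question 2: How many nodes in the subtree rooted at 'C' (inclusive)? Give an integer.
Subtree rooted at C contains: B, C, H, K
Count = 4

Answer: 4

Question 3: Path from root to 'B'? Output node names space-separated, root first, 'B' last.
Answer: F C B

Derivation:
Walk down from root: F -> C -> B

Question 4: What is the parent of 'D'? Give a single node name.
Scan adjacency: D appears as child of F

Answer: F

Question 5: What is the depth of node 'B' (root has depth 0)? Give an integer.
Path from root to B: F -> C -> B
Depth = number of edges = 2

Answer: 2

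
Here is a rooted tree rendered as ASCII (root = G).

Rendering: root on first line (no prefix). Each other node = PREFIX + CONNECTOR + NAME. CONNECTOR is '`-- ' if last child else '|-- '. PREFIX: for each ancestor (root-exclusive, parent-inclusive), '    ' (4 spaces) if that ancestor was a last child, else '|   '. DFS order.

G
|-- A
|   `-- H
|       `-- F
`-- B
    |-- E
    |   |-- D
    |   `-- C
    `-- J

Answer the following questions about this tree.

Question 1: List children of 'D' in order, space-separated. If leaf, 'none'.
Node D's children (from adjacency): (leaf)

Answer: none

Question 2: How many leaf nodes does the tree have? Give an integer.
Answer: 4

Derivation:
Leaves (nodes with no children): C, D, F, J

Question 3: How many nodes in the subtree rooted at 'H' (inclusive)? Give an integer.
Answer: 2

Derivation:
Subtree rooted at H contains: F, H
Count = 2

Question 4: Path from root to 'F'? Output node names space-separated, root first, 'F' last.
Walk down from root: G -> A -> H -> F

Answer: G A H F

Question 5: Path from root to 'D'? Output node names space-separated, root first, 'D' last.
Answer: G B E D

Derivation:
Walk down from root: G -> B -> E -> D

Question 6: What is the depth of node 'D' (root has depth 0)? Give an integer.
Path from root to D: G -> B -> E -> D
Depth = number of edges = 3

Answer: 3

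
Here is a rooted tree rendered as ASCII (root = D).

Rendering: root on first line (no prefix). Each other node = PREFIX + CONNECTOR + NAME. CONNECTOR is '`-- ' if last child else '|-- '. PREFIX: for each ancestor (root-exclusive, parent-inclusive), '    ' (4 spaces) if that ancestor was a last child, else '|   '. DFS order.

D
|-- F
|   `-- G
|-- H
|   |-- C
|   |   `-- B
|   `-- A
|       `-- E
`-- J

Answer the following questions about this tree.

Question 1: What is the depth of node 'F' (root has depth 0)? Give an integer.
Path from root to F: D -> F
Depth = number of edges = 1

Answer: 1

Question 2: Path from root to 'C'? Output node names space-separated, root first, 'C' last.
Answer: D H C

Derivation:
Walk down from root: D -> H -> C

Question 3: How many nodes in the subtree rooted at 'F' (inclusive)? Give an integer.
Answer: 2

Derivation:
Subtree rooted at F contains: F, G
Count = 2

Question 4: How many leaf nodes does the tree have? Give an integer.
Answer: 4

Derivation:
Leaves (nodes with no children): B, E, G, J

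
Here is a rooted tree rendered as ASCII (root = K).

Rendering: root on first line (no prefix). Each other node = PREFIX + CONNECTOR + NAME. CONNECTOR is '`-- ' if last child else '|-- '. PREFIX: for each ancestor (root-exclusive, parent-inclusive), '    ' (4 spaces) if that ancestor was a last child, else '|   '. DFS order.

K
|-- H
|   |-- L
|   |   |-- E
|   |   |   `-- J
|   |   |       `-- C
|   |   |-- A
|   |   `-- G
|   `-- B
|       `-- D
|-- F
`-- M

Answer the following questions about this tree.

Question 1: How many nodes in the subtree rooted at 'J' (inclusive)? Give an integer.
Answer: 2

Derivation:
Subtree rooted at J contains: C, J
Count = 2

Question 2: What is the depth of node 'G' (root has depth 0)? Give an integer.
Answer: 3

Derivation:
Path from root to G: K -> H -> L -> G
Depth = number of edges = 3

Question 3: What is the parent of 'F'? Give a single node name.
Answer: K

Derivation:
Scan adjacency: F appears as child of K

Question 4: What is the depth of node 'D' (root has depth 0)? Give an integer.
Path from root to D: K -> H -> B -> D
Depth = number of edges = 3

Answer: 3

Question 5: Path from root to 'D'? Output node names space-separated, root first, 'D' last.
Answer: K H B D

Derivation:
Walk down from root: K -> H -> B -> D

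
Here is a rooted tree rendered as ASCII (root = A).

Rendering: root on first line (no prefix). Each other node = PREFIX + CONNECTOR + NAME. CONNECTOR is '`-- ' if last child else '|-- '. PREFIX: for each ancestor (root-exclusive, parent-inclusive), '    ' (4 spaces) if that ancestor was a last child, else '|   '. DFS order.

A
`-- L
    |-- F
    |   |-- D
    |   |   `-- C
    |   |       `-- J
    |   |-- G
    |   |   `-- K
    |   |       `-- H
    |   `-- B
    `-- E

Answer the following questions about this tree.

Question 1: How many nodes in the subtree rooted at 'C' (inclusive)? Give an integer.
Answer: 2

Derivation:
Subtree rooted at C contains: C, J
Count = 2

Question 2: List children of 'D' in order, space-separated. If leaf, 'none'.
Node D's children (from adjacency): C

Answer: C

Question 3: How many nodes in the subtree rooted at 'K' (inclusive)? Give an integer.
Answer: 2

Derivation:
Subtree rooted at K contains: H, K
Count = 2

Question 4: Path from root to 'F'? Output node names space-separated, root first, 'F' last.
Answer: A L F

Derivation:
Walk down from root: A -> L -> F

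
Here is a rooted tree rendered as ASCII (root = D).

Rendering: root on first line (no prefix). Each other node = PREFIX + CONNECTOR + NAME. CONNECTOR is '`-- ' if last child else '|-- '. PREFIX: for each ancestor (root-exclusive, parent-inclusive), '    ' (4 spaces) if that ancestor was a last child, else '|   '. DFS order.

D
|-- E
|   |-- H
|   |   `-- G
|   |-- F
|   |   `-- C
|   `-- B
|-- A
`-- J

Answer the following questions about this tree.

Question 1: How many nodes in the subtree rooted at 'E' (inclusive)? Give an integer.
Answer: 6

Derivation:
Subtree rooted at E contains: B, C, E, F, G, H
Count = 6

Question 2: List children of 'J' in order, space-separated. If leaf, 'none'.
Node J's children (from adjacency): (leaf)

Answer: none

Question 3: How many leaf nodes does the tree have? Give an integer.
Answer: 5

Derivation:
Leaves (nodes with no children): A, B, C, G, J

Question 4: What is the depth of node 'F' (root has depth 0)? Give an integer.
Answer: 2

Derivation:
Path from root to F: D -> E -> F
Depth = number of edges = 2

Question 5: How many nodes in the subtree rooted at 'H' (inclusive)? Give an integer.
Answer: 2

Derivation:
Subtree rooted at H contains: G, H
Count = 2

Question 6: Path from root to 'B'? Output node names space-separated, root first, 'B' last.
Answer: D E B

Derivation:
Walk down from root: D -> E -> B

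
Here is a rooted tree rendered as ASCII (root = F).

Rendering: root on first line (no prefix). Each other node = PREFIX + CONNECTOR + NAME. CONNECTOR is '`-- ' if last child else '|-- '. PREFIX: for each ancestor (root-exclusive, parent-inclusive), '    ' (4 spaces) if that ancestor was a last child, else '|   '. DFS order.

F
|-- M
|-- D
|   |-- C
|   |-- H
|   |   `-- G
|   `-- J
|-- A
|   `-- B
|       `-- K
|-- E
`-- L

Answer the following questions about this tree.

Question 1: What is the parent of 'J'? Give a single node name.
Answer: D

Derivation:
Scan adjacency: J appears as child of D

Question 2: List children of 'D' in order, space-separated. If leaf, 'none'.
Node D's children (from adjacency): C, H, J

Answer: C H J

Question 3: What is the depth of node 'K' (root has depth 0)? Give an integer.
Path from root to K: F -> A -> B -> K
Depth = number of edges = 3

Answer: 3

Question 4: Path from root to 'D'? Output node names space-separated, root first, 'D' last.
Walk down from root: F -> D

Answer: F D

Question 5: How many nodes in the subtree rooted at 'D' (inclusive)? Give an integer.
Answer: 5

Derivation:
Subtree rooted at D contains: C, D, G, H, J
Count = 5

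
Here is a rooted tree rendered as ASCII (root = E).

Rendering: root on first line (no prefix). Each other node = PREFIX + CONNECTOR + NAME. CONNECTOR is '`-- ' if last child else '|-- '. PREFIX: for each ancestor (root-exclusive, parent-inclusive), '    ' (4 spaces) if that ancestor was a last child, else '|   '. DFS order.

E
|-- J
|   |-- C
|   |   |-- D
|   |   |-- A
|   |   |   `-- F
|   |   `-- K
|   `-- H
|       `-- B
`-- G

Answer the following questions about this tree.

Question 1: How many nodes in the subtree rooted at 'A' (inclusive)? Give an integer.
Answer: 2

Derivation:
Subtree rooted at A contains: A, F
Count = 2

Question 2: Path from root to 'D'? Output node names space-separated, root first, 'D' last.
Answer: E J C D

Derivation:
Walk down from root: E -> J -> C -> D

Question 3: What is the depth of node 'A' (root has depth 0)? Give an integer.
Answer: 3

Derivation:
Path from root to A: E -> J -> C -> A
Depth = number of edges = 3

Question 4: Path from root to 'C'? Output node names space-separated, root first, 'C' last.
Answer: E J C

Derivation:
Walk down from root: E -> J -> C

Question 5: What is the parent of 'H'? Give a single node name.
Answer: J

Derivation:
Scan adjacency: H appears as child of J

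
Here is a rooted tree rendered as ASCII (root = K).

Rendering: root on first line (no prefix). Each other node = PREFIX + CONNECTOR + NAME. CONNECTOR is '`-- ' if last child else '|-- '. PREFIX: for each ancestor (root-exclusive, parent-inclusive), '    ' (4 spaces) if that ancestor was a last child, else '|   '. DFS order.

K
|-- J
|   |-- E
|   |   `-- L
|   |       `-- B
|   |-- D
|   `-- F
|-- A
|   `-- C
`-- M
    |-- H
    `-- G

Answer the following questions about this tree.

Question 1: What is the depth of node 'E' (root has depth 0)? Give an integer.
Answer: 2

Derivation:
Path from root to E: K -> J -> E
Depth = number of edges = 2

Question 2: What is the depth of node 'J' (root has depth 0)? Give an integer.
Path from root to J: K -> J
Depth = number of edges = 1

Answer: 1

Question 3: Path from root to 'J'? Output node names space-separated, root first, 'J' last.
Answer: K J

Derivation:
Walk down from root: K -> J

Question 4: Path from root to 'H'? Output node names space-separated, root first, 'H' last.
Answer: K M H

Derivation:
Walk down from root: K -> M -> H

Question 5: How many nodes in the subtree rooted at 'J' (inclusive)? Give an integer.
Subtree rooted at J contains: B, D, E, F, J, L
Count = 6

Answer: 6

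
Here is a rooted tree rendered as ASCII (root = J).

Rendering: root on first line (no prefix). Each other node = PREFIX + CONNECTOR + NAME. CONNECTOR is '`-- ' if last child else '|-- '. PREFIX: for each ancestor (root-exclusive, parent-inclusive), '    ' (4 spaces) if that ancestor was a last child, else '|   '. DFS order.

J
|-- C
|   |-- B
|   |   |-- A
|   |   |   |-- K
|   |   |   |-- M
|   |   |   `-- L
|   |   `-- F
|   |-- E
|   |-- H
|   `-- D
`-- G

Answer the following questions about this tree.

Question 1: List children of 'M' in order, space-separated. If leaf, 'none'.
Node M's children (from adjacency): (leaf)

Answer: none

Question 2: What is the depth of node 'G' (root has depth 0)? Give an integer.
Answer: 1

Derivation:
Path from root to G: J -> G
Depth = number of edges = 1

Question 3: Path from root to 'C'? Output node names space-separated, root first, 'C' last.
Answer: J C

Derivation:
Walk down from root: J -> C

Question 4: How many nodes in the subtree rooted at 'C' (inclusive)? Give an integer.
Answer: 10

Derivation:
Subtree rooted at C contains: A, B, C, D, E, F, H, K, L, M
Count = 10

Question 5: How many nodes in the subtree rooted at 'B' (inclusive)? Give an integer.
Subtree rooted at B contains: A, B, F, K, L, M
Count = 6

Answer: 6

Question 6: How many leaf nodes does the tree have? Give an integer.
Answer: 8

Derivation:
Leaves (nodes with no children): D, E, F, G, H, K, L, M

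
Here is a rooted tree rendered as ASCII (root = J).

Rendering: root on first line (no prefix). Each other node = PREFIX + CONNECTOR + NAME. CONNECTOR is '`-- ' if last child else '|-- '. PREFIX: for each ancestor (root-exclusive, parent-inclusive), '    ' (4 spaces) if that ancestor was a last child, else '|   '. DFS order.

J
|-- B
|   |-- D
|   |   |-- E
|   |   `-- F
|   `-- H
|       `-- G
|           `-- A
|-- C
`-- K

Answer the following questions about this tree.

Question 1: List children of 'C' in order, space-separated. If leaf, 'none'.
Node C's children (from adjacency): (leaf)

Answer: none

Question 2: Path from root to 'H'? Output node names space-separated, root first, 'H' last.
Walk down from root: J -> B -> H

Answer: J B H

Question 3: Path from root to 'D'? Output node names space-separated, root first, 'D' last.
Answer: J B D

Derivation:
Walk down from root: J -> B -> D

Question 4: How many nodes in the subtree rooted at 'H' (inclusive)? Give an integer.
Answer: 3

Derivation:
Subtree rooted at H contains: A, G, H
Count = 3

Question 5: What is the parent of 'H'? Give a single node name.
Answer: B

Derivation:
Scan adjacency: H appears as child of B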